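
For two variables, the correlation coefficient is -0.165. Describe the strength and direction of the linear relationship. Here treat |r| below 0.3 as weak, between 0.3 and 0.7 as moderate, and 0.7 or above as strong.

r = -0.165 < 0 so the relationship is negative.
|r| = 0.165, which falls in the weak range.

weak negative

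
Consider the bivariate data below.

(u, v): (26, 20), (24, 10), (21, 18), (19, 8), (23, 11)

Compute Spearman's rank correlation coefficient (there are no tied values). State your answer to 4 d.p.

Rank u: 5, 4, 2, 1, 3
Rank v: 5, 2, 4, 1, 3
d = rank(u) − rank(v): 0, 2, -2, 0, 0; Σd² = 8
ρ = 1 − 6Σd² / [n(n²−1)] = 1 − 6×8 / (5×24) = 1 − 48/120 ≈ 0.6000

0.6000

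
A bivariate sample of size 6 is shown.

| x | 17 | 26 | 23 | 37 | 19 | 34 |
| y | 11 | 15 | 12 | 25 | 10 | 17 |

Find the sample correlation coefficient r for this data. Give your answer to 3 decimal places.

0.922

n = 6, Σx = 156, Σy = 90, Σx² = 4380, Σy² = 1504, Σxy = 2546
nΣxy − ΣxΣy = 15276 − 14040 = 1236
nΣx² − (Σx)² = 26280 − 24336 = 1944; nΣy² − (Σy)² = 9024 − 8100 = 924
r = 1236 / √(1944 × 924) = 1236 / 1340.2448 ≈ 0.922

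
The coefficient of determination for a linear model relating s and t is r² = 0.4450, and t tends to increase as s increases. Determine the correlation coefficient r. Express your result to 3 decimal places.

|r| = √0.4450 = 0.667
The association is positive, so r = 0.667.

0.667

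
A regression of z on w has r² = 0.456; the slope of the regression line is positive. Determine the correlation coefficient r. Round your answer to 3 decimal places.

|r| = √0.456 = 0.675
The association is positive, so r = 0.675.

0.675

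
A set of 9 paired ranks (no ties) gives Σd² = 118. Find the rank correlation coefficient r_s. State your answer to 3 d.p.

0.017

ρ = 1 − 6Σd² / [n(n²−1)] = 1 − 6×118 / (9×80)
  = 1 − 708/720 = 1 − 0.9833 ≈ 0.017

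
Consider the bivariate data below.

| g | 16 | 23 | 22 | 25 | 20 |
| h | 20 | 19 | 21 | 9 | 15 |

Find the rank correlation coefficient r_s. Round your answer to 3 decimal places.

-0.500

Rank g: 1, 4, 3, 5, 2
Rank h: 4, 3, 5, 1, 2
d = rank(g) − rank(h): -3, 1, -2, 4, 0; Σd² = 30
ρ = 1 − 6Σd² / [n(n²−1)] = 1 − 6×30 / (5×24) = 1 − 180/120 ≈ -0.500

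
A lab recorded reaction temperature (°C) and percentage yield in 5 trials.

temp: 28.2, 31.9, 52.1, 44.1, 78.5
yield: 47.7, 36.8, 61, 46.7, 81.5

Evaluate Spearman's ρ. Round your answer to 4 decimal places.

Rank temp: 1, 2, 4, 3, 5
Rank yield: 3, 1, 4, 2, 5
d = rank(temp) − rank(yield): -2, 1, 0, 1, 0; Σd² = 6
ρ = 1 − 6Σd² / [n(n²−1)] = 1 − 6×6 / (5×24) = 1 − 36/120 ≈ 0.7000

0.7000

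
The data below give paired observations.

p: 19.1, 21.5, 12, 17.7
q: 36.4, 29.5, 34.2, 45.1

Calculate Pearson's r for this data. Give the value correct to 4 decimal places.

n = 4, Σp = 70.3, Σq = 145.2, Σp² = 1284.35, Σq² = 5398.86, Σpq = 2538.16
nΣpq − ΣpΣq = 10152.64 − 10207.56 = -54.92
nΣp² − (Σp)² = 5137.4 − 4942.09 = 195.31; nΣq² − (Σq)² = 21595.44 − 21083.04 = 512.4
r = -54.92 / √(195.31 × 512.4) = -54.92 / 316.3492 ≈ -0.1736

-0.1736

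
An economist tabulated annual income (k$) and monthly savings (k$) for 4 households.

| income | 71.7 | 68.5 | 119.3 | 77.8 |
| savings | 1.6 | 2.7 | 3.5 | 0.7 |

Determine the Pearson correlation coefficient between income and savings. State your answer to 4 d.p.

0.6305

n = 4, Σx = 337.3, Σy = 8.5, Σx² = 30118.47, Σy² = 22.59, Σxy = 771.68
nΣxy − ΣxΣy = 3086.72 − 2867.05 = 219.67
nΣx² − (Σx)² = 120473.88 − 113771.29 = 6702.59; nΣy² − (Σy)² = 90.36 − 72.25 = 18.11
r = 219.67 / √(6702.59 × 18.11) = 219.67 / 348.4019 ≈ 0.6305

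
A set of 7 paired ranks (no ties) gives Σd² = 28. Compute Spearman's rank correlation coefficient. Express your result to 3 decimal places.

0.500

ρ = 1 − 6Σd² / [n(n²−1)] = 1 − 6×28 / (7×48)
  = 1 − 168/336 = 1 − 0.5000 ≈ 0.500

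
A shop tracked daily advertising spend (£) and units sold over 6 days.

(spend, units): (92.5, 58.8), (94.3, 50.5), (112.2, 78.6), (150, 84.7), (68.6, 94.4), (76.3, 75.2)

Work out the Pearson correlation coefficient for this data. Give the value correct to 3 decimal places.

0.070

n = 6, Σx = 593.9, Σy = 442.2, Σx² = 63065.23, Σy² = 33926.14, Σxy = 43938.67
nΣxy − ΣxΣy = 263632.02 − 262622.58 = 1009.44
nΣx² − (Σx)² = 378391.38 − 352717.21 = 25674.17; nΣy² − (Σy)² = 203556.84 − 195540.84 = 8016
r = 1009.44 / √(25674.17 × 8016) = 1009.44 / 14345.8756 ≈ 0.070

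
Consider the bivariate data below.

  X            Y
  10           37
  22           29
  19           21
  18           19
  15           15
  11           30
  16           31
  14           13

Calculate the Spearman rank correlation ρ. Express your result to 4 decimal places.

-0.2381

Rank X: 1, 8, 7, 6, 4, 2, 5, 3
Rank Y: 8, 5, 4, 3, 2, 6, 7, 1
d = rank(X) − rank(Y): -7, 3, 3, 3, 2, -4, -2, 2; Σd² = 104
ρ = 1 − 6Σd² / [n(n²−1)] = 1 − 6×104 / (8×63) = 1 − 624/504 ≈ -0.2381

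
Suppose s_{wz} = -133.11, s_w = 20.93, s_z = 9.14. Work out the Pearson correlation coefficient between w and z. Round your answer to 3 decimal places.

r = Cov(w,z) / (s_w · s_z) = -133.11 / (20.93 × 9.14)
  = -133.11 / 191.3002 ≈ -0.696

-0.696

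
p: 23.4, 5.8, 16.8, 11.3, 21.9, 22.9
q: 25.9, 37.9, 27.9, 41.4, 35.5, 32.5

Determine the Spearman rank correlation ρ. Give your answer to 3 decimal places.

-0.771

Rank p: 6, 1, 3, 2, 4, 5
Rank q: 1, 5, 2, 6, 4, 3
d = rank(p) − rank(q): 5, -4, 1, -4, 0, 2; Σd² = 62
ρ = 1 − 6Σd² / [n(n²−1)] = 1 − 6×62 / (6×35) = 1 − 372/210 ≈ -0.771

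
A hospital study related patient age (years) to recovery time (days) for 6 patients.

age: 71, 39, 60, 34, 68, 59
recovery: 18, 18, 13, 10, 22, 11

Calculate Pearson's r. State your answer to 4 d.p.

n = 6, Σx = 331, Σy = 92, Σx² = 19423, Σy² = 1522, Σxy = 5245
nΣxy − ΣxΣy = 31470 − 30452 = 1018
nΣx² − (Σx)² = 116538 − 109561 = 6977; nΣy² − (Σy)² = 9132 − 8464 = 668
r = 1018 / √(6977 × 668) = 1018 / 2158.8506 ≈ 0.4715

0.4715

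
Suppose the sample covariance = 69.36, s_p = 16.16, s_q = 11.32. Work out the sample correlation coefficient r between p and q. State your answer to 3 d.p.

0.379

r = Cov(p,q) / (s_p · s_q) = 69.36 / (16.16 × 11.32)
  = 69.36 / 182.9312 ≈ 0.379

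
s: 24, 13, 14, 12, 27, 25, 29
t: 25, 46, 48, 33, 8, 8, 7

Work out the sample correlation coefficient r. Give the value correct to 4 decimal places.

-0.9117

n = 7, Σs = 144, Σt = 175, Σs² = 3280, Σt² = 6311, Σst = 2885
nΣst − ΣsΣt = 20195 − 25200 = -5005
nΣs² − (Σs)² = 22960 − 20736 = 2224; nΣt² − (Σt)² = 44177 − 30625 = 13552
r = -5005 / √(2224 × 13552) = -5005 / 5489.9588 ≈ -0.9117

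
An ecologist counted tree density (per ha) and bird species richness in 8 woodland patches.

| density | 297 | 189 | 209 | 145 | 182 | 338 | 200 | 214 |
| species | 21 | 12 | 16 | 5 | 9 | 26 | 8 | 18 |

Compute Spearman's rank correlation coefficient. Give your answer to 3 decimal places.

Rank density: 7, 3, 5, 1, 2, 8, 4, 6
Rank species: 7, 4, 5, 1, 3, 8, 2, 6
d = rank(density) − rank(species): 0, -1, 0, 0, -1, 0, 2, 0; Σd² = 6
ρ = 1 − 6Σd² / [n(n²−1)] = 1 − 6×6 / (8×63) = 1 − 36/504 ≈ 0.929

0.929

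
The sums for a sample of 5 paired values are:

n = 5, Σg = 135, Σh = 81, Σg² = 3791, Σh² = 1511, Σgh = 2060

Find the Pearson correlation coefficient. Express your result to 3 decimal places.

-0.745

r = (nΣgh − ΣgΣh) / √[(nΣg² − (Σg)²)(nΣh² − (Σh)²)]
Numerator: 5×2060 − 135×81 = -635
Denominator: √[(18955 − 18225)(7555 − 6561)] = √[730 × 994] = 851.8333
r = -635 / 851.8333 ≈ -0.745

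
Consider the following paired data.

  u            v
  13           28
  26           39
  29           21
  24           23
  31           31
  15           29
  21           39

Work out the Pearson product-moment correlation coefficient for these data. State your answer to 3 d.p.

n = 7, Σu = 159, Σv = 210, Σu² = 3889, Σv² = 6598, Σuv = 4754
nΣuv − ΣuΣv = 33278 − 33390 = -112
nΣu² − (Σu)² = 27223 − 25281 = 1942; nΣv² − (Σv)² = 46186 − 44100 = 2086
r = -112 / √(1942 × 2086) = -112 / 2012.7126 ≈ -0.056

-0.056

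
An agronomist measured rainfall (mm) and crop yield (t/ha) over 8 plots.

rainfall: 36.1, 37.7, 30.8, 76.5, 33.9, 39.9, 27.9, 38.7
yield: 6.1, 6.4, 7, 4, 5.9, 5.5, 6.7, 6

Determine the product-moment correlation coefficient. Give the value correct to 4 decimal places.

n = 8, Σx = 321.5, Σy = 47.6, Σx² = 14542.71, Σy² = 289.12, Σxy = 1821.68
nΣxy − ΣxΣy = 14573.44 − 15303.4 = -729.96
nΣx² − (Σx)² = 116341.68 − 103362.25 = 12979.43; nΣy² − (Σy)² = 2312.96 − 2265.76 = 47.2
r = -729.96 / √(12979.43 × 47.2) = -729.96 / 782.7063 ≈ -0.9326

-0.9326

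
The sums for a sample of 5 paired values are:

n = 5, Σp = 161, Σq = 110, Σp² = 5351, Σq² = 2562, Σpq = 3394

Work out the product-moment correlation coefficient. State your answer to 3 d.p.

r = (nΣpq − ΣpΣq) / √[(nΣp² − (Σp)²)(nΣq² − (Σq)²)]
Numerator: 5×3394 − 161×110 = -740
Denominator: √[(26755 − 25921)(12810 − 12100)] = √[834 × 710] = 769.5063
r = -740 / 769.5063 ≈ -0.962

-0.962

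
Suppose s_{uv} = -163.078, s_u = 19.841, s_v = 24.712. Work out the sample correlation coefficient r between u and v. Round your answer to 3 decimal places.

r = Cov(u,v) / (s_u · s_v) = -163.078 / (19.841 × 24.712)
  = -163.078 / 490.3108 ≈ -0.333

-0.333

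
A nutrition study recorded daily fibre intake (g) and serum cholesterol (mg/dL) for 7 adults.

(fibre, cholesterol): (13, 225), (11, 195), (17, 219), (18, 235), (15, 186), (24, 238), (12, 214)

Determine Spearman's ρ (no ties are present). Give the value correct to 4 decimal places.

Rank fibre: 3, 1, 5, 6, 4, 7, 2
Rank cholesterol: 5, 2, 4, 6, 1, 7, 3
d = rank(fibre) − rank(cholesterol): -2, -1, 1, 0, 3, 0, -1; Σd² = 16
ρ = 1 − 6Σd² / [n(n²−1)] = 1 − 6×16 / (7×48) = 1 − 96/336 ≈ 0.7143

0.7143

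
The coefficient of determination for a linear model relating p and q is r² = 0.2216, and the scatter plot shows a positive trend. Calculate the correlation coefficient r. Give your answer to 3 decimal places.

0.471

|r| = √0.2216 = 0.471
The association is positive, so r = 0.471.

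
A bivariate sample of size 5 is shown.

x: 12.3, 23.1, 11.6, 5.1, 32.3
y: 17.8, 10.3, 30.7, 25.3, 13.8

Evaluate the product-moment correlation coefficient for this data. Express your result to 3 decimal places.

n = 5, Σx = 84.4, Σy = 97.9, Σx² = 1888.76, Σy² = 2195.95, Σxy = 1387.76
nΣxy − ΣxΣy = 6938.8 − 8262.76 = -1323.96
nΣx² − (Σx)² = 9443.8 − 7123.36 = 2320.44; nΣy² − (Σy)² = 10979.75 − 9584.41 = 1395.34
r = -1323.96 / √(2320.44 × 1395.34) = -1323.96 / 1799.3895 ≈ -0.736

-0.736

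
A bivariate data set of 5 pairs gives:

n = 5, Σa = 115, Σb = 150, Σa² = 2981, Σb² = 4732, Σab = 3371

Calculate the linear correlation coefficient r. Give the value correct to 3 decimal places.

-0.283

r = (nΣab − ΣaΣb) / √[(nΣa² − (Σa)²)(nΣb² − (Σb)²)]
Numerator: 5×3371 − 115×150 = -395
Denominator: √[(14905 − 13225)(23660 − 22500)] = √[1680 × 1160] = 1395.9943
r = -395 / 1395.9943 ≈ -0.283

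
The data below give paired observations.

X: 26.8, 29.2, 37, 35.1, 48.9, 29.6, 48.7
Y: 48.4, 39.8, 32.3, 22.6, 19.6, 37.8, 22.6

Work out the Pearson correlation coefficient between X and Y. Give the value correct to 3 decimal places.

-0.868

n = 7, ΣX = 255.3, ΣY = 223.1, ΣX² = 9810.95, ΣY² = 7804.41, ΣXY = 7625.58
nΣXY − ΣXΣY = 53379.06 − 56957.43 = -3578.37
nΣX² − (ΣX)² = 68676.65 − 65178.09 = 3498.56; nΣY² − (ΣY)² = 54630.87 − 49773.61 = 4857.26
r = -3578.37 / √(3498.56 × 4857.26) = -3578.37 / 4122.3071 ≈ -0.868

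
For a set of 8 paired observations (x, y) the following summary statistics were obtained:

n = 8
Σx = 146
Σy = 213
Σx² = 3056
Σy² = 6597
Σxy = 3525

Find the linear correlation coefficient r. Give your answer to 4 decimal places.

-0.6017

r = (nΣxy − ΣxΣy) / √[(nΣx² − (Σx)²)(nΣy² − (Σy)²)]
Numerator: 8×3525 − 146×213 = -2898
Denominator: √[(24448 − 21316)(52776 − 45369)] = √[3132 × 7407] = 4816.5054
r = -2898 / 4816.5054 ≈ -0.6017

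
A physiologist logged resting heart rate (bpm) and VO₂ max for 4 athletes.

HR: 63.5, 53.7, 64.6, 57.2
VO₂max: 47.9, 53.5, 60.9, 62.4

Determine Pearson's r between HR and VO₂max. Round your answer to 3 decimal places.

-0.074

n = 4, Σx = 239, Σy = 224.7, Σx² = 14360.94, Σy² = 12759.23, Σxy = 13418.02
nΣxy − ΣxΣy = 53672.08 − 53703.3 = -31.22
nΣx² − (Σx)² = 57443.76 − 57121 = 322.76; nΣy² − (Σy)² = 51036.92 − 50490.09 = 546.83
r = -31.22 / √(322.76 × 546.83) = -31.22 / 420.1129 ≈ -0.074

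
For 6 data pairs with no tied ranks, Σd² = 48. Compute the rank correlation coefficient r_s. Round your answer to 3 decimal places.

-0.371

ρ = 1 − 6Σd² / [n(n²−1)] = 1 − 6×48 / (6×35)
  = 1 − 288/210 = 1 − 1.3714 ≈ -0.371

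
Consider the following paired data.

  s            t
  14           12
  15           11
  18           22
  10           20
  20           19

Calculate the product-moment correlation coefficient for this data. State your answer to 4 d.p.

n = 5, Σs = 77, Σt = 84, Σs² = 1245, Σt² = 1510, Σst = 1309
nΣst − ΣsΣt = 6545 − 6468 = 77
nΣs² − (Σs)² = 6225 − 5929 = 296; nΣt² − (Σt)² = 7550 − 7056 = 494
r = 77 / √(296 × 494) = 77 / 382.3925 ≈ 0.2014

0.2014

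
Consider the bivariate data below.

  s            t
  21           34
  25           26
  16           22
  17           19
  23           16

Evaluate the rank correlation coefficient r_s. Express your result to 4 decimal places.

0.1000

Rank s: 3, 5, 1, 2, 4
Rank t: 5, 4, 3, 2, 1
d = rank(s) − rank(t): -2, 1, -2, 0, 3; Σd² = 18
ρ = 1 − 6Σd² / [n(n²−1)] = 1 − 6×18 / (5×24) = 1 − 108/120 ≈ 0.1000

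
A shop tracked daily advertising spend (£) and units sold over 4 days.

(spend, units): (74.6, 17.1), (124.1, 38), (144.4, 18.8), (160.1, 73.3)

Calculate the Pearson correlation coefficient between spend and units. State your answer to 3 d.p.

0.660

n = 4, Σx = 503.2, Σy = 147.2, Σx² = 67449.34, Σy² = 7462.74, Σxy = 20441.51
nΣxy − ΣxΣy = 81766.04 − 74071.04 = 7695
nΣx² − (Σx)² = 269797.36 − 253210.24 = 16587.12; nΣy² − (Σy)² = 29850.96 − 21667.84 = 8183.12
r = 7695 / √(16587.12 × 8183.12) = 7695 / 11650.5104 ≈ 0.660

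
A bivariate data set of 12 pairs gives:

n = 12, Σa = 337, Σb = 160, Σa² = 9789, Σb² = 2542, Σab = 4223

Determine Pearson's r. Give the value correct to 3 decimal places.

-0.742

r = (nΣab − ΣaΣb) / √[(nΣa² − (Σa)²)(nΣb² − (Σb)²)]
Numerator: 12×4223 − 337×160 = -3244
Denominator: √[(117468 − 113569)(30504 − 25600)] = √[3899 × 4904] = 4372.7218
r = -3244 / 4372.7218 ≈ -0.742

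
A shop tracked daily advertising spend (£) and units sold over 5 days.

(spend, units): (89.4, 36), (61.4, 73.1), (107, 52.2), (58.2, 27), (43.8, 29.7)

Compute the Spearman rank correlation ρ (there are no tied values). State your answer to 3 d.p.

0.600

Rank spend: 4, 3, 5, 2, 1
Rank units: 3, 5, 4, 1, 2
d = rank(spend) − rank(units): 1, -2, 1, 1, -1; Σd² = 8
ρ = 1 − 6Σd² / [n(n²−1)] = 1 − 6×8 / (5×24) = 1 − 48/120 ≈ 0.600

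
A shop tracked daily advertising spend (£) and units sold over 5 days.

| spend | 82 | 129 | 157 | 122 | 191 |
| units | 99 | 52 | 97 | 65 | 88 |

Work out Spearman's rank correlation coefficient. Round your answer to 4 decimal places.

Rank spend: 1, 3, 4, 2, 5
Rank units: 5, 1, 4, 2, 3
d = rank(spend) − rank(units): -4, 2, 0, 0, 2; Σd² = 24
ρ = 1 − 6Σd² / [n(n²−1)] = 1 − 6×24 / (5×24) = 1 − 144/120 ≈ -0.2000

-0.2000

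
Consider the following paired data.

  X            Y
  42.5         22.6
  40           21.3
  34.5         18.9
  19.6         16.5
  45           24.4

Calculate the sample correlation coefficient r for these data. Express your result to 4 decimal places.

0.9513

n = 5, ΣX = 181.6, ΣY = 103.7, ΣX² = 7005.66, ΣY² = 2189.27, ΣXY = 3885.95
nΣXY − ΣXΣY = 19429.75 − 18831.92 = 597.83
nΣX² − (ΣX)² = 35028.3 − 32978.56 = 2049.74; nΣY² − (ΣY)² = 10946.35 − 10753.69 = 192.66
r = 597.83 / √(2049.74 × 192.66) = 597.83 / 628.4130 ≈ 0.9513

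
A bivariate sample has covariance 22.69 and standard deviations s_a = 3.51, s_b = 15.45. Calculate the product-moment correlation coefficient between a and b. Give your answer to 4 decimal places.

r = Cov(a,b) / (s_a · s_b) = 22.69 / (3.51 × 15.45)
  = 22.69 / 54.2295 ≈ 0.4184

0.4184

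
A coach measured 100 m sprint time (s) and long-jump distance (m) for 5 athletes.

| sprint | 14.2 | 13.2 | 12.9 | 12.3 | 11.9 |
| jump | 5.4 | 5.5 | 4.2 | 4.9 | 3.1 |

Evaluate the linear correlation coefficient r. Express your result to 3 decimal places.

n = 5, Σx = 64.5, Σy = 23.1, Σx² = 835.19, Σy² = 110.67, Σxy = 300.62
nΣxy − ΣxΣy = 1503.1 − 1489.95 = 13.15
nΣx² − (Σx)² = 4175.95 − 4160.25 = 15.7; nΣy² − (Σy)² = 553.35 − 533.61 = 19.74
r = 13.15 / √(15.7 × 19.74) = 13.15 / 17.6045 ≈ 0.747

0.747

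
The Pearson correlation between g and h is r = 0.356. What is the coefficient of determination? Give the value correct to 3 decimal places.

r² = (0.356)² = 0.127

0.127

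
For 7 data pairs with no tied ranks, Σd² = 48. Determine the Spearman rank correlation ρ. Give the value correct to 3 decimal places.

ρ = 1 − 6Σd² / [n(n²−1)] = 1 − 6×48 / (7×48)
  = 1 − 288/336 = 1 − 0.8571 ≈ 0.143

0.143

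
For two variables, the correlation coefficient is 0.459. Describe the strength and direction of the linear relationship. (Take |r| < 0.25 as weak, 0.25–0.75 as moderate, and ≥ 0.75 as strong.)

moderate positive

r = 0.459 > 0 so the relationship is positive.
|r| = 0.459, which falls in the moderate range.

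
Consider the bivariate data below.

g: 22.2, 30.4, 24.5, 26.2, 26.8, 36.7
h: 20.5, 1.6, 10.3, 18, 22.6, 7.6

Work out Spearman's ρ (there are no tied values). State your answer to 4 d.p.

-0.5429

Rank g: 1, 5, 2, 3, 4, 6
Rank h: 5, 1, 3, 4, 6, 2
d = rank(g) − rank(h): -4, 4, -1, -1, -2, 4; Σd² = 54
ρ = 1 − 6Σd² / [n(n²−1)] = 1 − 6×54 / (6×35) = 1 − 324/210 ≈ -0.5429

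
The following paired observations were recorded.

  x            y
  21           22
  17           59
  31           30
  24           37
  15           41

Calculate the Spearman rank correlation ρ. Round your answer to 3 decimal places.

Rank x: 3, 2, 5, 4, 1
Rank y: 1, 5, 2, 3, 4
d = rank(x) − rank(y): 2, -3, 3, 1, -3; Σd² = 32
ρ = 1 − 6Σd² / [n(n²−1)] = 1 − 6×32 / (5×24) = 1 − 192/120 ≈ -0.600

-0.600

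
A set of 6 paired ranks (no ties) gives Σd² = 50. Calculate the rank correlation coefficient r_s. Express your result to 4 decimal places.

ρ = 1 − 6Σd² / [n(n²−1)] = 1 − 6×50 / (6×35)
  = 1 − 300/210 = 1 − 1.42857 ≈ -0.4286

-0.4286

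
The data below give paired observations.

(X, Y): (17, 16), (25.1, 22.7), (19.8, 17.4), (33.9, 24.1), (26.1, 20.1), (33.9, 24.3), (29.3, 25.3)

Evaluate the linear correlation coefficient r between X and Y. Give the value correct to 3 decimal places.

n = 7, ΣX = 185.1, ΣY = 149.9, ΣX² = 5149.17, ΣY² = 3289.45, ΣXY = 4092.95
nΣXY − ΣXΣY = 28650.65 − 27746.49 = 904.16
nΣX² − (ΣX)² = 36044.19 − 34262.01 = 1782.18; nΣY² − (ΣY)² = 23026.15 − 22470.01 = 556.14
r = 904.16 / √(1782.18 × 556.14) = 904.16 / 995.5609 ≈ 0.908

0.908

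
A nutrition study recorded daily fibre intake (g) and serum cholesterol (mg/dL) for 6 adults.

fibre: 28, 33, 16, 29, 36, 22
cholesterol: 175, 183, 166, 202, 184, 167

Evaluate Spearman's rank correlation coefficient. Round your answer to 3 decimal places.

0.829

Rank fibre: 3, 5, 1, 4, 6, 2
Rank cholesterol: 3, 4, 1, 6, 5, 2
d = rank(fibre) − rank(cholesterol): 0, 1, 0, -2, 1, 0; Σd² = 6
ρ = 1 − 6Σd² / [n(n²−1)] = 1 − 6×6 / (6×35) = 1 − 36/210 ≈ 0.829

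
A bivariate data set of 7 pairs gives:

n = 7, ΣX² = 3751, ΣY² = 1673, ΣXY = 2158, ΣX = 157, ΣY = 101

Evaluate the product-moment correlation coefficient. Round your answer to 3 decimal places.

-0.482

r = (nΣXY − ΣXΣY) / √[(nΣX² − (ΣX)²)(nΣY² − (ΣY)²)]
Numerator: 7×2158 − 157×101 = -751
Denominator: √[(26257 − 24649)(11711 − 10201)] = √[1608 × 1510] = 1558.2298
r = -751 / 1558.2298 ≈ -0.482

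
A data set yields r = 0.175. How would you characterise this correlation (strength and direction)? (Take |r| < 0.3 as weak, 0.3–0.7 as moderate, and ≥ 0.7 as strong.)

r = 0.175 > 0 so the relationship is positive.
|r| = 0.175, which falls in the weak range.

weak positive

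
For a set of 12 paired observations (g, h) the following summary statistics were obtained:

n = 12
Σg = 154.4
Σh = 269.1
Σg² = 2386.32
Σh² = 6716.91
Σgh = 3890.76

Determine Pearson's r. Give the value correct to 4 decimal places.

0.8202

r = (nΣgh − ΣgΣh) / √[(nΣg² − (Σg)²)(nΣh² − (Σh)²)]
Numerator: 12×3890.76 − 154.4×269.1 = 5140.08
Denominator: √[(28635.84 − 23839.36)(80602.92 − 72414.81)] = √[4796.48 × 8188.11] = 6266.9056
r = 5140.08 / 6266.9056 ≈ 0.8202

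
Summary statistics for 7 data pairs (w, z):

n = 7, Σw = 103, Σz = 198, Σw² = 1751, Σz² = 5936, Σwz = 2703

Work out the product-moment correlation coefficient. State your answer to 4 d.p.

-0.7488

r = (nΣwz − ΣwΣz) / √[(nΣw² − (Σw)²)(nΣz² − (Σz)²)]
Numerator: 7×2703 − 103×198 = -1473
Denominator: √[(12257 − 10609)(41552 − 39204)] = √[1648 × 2348] = 1967.1055
r = -1473 / 1967.1055 ≈ -0.7488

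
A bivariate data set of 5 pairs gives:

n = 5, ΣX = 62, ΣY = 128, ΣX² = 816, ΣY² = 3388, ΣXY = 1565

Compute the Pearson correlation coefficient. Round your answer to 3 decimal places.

r = (nΣXY − ΣXΣY) / √[(nΣX² − (ΣX)²)(nΣY² − (ΣY)²)]
Numerator: 5×1565 − 62×128 = -111
Denominator: √[(4080 − 3844)(16940 − 16384)] = √[236 × 556] = 362.2375
r = -111 / 362.2375 ≈ -0.306

-0.306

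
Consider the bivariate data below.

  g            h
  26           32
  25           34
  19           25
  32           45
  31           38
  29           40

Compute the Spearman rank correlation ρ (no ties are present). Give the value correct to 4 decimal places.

0.8857

Rank g: 3, 2, 1, 6, 5, 4
Rank h: 2, 3, 1, 6, 4, 5
d = rank(g) − rank(h): 1, -1, 0, 0, 1, -1; Σd² = 4
ρ = 1 − 6Σd² / [n(n²−1)] = 1 − 6×4 / (6×35) = 1 − 24/210 ≈ 0.8857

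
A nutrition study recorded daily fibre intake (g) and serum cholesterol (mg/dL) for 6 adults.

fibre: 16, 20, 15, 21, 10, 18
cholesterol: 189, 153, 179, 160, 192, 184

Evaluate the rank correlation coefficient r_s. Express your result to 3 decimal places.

Rank fibre: 3, 5, 2, 6, 1, 4
Rank cholesterol: 5, 1, 3, 2, 6, 4
d = rank(fibre) − rank(cholesterol): -2, 4, -1, 4, -5, 0; Σd² = 62
ρ = 1 − 6Σd² / [n(n²−1)] = 1 − 6×62 / (6×35) = 1 − 372/210 ≈ -0.771

-0.771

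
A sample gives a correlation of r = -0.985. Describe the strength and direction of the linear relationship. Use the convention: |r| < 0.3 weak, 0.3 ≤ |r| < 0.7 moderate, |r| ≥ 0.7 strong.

strong negative

r = -0.985 < 0 so the relationship is negative.
|r| = 0.985, which falls in the strong range.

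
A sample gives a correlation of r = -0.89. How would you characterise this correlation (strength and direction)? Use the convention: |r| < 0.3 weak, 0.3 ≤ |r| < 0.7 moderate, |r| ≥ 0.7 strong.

strong negative

r = -0.89 < 0 so the relationship is negative.
|r| = 0.89, which falls in the strong range.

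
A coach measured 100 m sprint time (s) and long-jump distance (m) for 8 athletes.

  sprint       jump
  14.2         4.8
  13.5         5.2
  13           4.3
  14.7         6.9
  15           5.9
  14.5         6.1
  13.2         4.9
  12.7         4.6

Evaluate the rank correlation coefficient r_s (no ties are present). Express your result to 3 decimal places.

Rank sprint: 5, 4, 2, 7, 8, 6, 3, 1
Rank jump: 3, 5, 1, 8, 6, 7, 4, 2
d = rank(sprint) − rank(jump): 2, -1, 1, -1, 2, -1, -1, -1; Σd² = 14
ρ = 1 − 6Σd² / [n(n²−1)] = 1 − 6×14 / (8×63) = 1 − 84/504 ≈ 0.833

0.833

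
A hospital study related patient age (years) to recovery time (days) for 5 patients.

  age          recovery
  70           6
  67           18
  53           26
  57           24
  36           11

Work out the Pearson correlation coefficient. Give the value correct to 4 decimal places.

-0.0941

n = 5, Σx = 283, Σy = 85, Σx² = 16743, Σy² = 1733, Σxy = 4768
nΣxy − ΣxΣy = 23840 − 24055 = -215
nΣx² − (Σx)² = 83715 − 80089 = 3626; nΣy² − (Σy)² = 8665 − 7225 = 1440
r = -215 / √(3626 × 1440) = -215 / 2285.0470 ≈ -0.0941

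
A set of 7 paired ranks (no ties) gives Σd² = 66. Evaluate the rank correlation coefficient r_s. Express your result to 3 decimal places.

ρ = 1 − 6Σd² / [n(n²−1)] = 1 − 6×66 / (7×48)
  = 1 − 396/336 = 1 − 1.1786 ≈ -0.179

-0.179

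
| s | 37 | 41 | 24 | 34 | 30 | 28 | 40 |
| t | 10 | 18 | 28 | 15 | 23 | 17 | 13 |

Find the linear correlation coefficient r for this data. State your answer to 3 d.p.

n = 7, Σs = 234, Σt = 124, Σs² = 8066, Σt² = 2420, Σst = 3976
nΣst − ΣsΣt = 27832 − 29016 = -1184
nΣs² − (Σs)² = 56462 − 54756 = 1706; nΣt² − (Σt)² = 16940 − 15376 = 1564
r = -1184 / √(1706 × 1564) = -1184 / 1633.4577 ≈ -0.725

-0.725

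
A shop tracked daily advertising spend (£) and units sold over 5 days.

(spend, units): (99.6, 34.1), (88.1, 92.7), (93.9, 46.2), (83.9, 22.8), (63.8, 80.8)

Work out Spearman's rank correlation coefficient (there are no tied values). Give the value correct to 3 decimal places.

Rank spend: 5, 3, 4, 2, 1
Rank units: 2, 5, 3, 1, 4
d = rank(spend) − rank(units): 3, -2, 1, 1, -3; Σd² = 24
ρ = 1 − 6Σd² / [n(n²−1)] = 1 − 6×24 / (5×24) = 1 − 144/120 ≈ -0.200

-0.200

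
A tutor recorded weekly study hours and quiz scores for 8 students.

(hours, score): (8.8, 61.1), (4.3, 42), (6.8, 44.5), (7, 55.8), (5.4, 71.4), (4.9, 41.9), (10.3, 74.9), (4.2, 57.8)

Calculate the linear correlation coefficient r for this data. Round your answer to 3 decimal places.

0.568

n = 8, Σx = 51.7, Σy = 449.4, Σx² = 368.07, Σy² = 26395.52, Σxy = 3016.58
nΣxy − ΣxΣy = 24132.64 − 23233.98 = 898.66
nΣx² − (Σx)² = 2944.56 − 2672.89 = 271.67; nΣy² − (Σy)² = 211164.16 − 201960.36 = 9203.8
r = 898.66 / √(271.67 × 9203.8) = 898.66 / 1581.2642 ≈ 0.568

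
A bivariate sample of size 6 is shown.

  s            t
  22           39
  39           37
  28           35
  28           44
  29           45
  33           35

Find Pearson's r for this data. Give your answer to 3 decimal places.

-0.301

n = 6, Σs = 179, Σt = 235, Σs² = 5503, Σt² = 9301, Σst = 6973
nΣst − ΣsΣt = 41838 − 42065 = -227
nΣs² − (Σs)² = 33018 − 32041 = 977; nΣt² − (Σt)² = 55806 − 55225 = 581
r = -227 / √(977 × 581) = -227 / 753.4169 ≈ -0.301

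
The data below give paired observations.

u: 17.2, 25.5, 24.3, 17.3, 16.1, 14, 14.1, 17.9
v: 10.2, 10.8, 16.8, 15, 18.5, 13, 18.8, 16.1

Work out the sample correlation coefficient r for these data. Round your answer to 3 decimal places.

-0.298

n = 8, Σu = 146.4, Σv = 119.2, Σu² = 2810.3, Σv² = 1851.82, Σuv = 2151.7
nΣuv − ΣuΣv = 17213.6 − 17450.88 = -237.28
nΣu² − (Σu)² = 22482.4 − 21432.96 = 1049.44; nΣv² − (Σv)² = 14814.56 − 14208.64 = 605.92
r = -237.28 / √(1049.44 × 605.92) = -237.28 / 797.4188 ≈ -0.298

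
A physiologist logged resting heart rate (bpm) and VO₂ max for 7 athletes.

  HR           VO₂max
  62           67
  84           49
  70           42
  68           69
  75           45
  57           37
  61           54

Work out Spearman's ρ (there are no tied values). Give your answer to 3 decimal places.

Rank HR: 3, 7, 5, 4, 6, 1, 2
Rank VO₂max: 6, 4, 2, 7, 3, 1, 5
d = rank(HR) − rank(VO₂max): -3, 3, 3, -3, 3, 0, -3; Σd² = 54
ρ = 1 − 6Σd² / [n(n²−1)] = 1 − 6×54 / (7×48) = 1 − 324/336 ≈ 0.036

0.036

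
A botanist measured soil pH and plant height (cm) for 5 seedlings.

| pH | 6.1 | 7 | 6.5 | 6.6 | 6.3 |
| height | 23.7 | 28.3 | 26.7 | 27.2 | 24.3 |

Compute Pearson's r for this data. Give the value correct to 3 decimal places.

n = 5, Σx = 32.5, Σy = 130.2, Σx² = 211.71, Σy² = 3405.8, Σxy = 848.83
nΣxy − ΣxΣy = 4244.15 − 4231.5 = 12.65
nΣx² − (Σx)² = 1058.55 − 1056.25 = 2.3; nΣy² − (Σy)² = 17029 − 16952.04 = 76.96
r = 12.65 / √(2.3 × 76.96) = 12.65 / 13.3044 ≈ 0.951

0.951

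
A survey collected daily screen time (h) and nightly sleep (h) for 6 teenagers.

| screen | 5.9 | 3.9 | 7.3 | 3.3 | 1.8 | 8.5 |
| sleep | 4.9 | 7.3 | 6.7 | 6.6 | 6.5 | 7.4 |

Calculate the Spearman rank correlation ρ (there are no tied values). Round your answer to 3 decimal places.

0.543

Rank screen: 4, 3, 5, 2, 1, 6
Rank sleep: 1, 5, 4, 3, 2, 6
d = rank(screen) − rank(sleep): 3, -2, 1, -1, -1, 0; Σd² = 16
ρ = 1 − 6Σd² / [n(n²−1)] = 1 − 6×16 / (6×35) = 1 − 96/210 ≈ 0.543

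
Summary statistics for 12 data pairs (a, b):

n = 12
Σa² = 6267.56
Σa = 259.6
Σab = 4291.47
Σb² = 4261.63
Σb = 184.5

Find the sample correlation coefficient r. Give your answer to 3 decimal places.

0.311

r = (nΣab − ΣaΣb) / √[(nΣa² − (Σa)²)(nΣb² − (Σb)²)]
Numerator: 12×4291.47 − 259.6×184.5 = 3601.44
Denominator: √[(75210.72 − 67392.16)(51139.56 − 34040.25)] = √[7818.56 × 17099.31] = 11562.5249
r = 3601.44 / 11562.5249 ≈ 0.311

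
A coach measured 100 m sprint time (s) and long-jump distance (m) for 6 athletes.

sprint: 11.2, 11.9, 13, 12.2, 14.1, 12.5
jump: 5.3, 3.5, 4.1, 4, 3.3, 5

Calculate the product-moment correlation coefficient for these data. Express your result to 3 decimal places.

n = 6, Σx = 74.9, Σy = 25.2, Σx² = 939.95, Σy² = 109.04, Σxy = 312.14
nΣxy − ΣxΣy = 1872.84 − 1887.48 = -14.64
nΣx² − (Σx)² = 5639.7 − 5610.01 = 29.69; nΣy² − (Σy)² = 654.24 − 635.04 = 19.2
r = -14.64 / √(29.69 × 19.2) = -14.64 / 23.8757 ≈ -0.613

-0.613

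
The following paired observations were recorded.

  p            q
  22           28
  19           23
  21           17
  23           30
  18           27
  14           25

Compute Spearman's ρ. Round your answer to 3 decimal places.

0.486

Rank p: 5, 3, 4, 6, 2, 1
Rank q: 5, 2, 1, 6, 4, 3
d = rank(p) − rank(q): 0, 1, 3, 0, -2, -2; Σd² = 18
ρ = 1 − 6Σd² / [n(n²−1)] = 1 − 6×18 / (6×35) = 1 − 108/210 ≈ 0.486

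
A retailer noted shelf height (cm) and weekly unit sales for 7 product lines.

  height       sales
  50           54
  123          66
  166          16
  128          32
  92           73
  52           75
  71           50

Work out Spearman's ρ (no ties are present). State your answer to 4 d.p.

-0.6071

Rank height: 1, 5, 7, 6, 4, 2, 3
Rank sales: 4, 5, 1, 2, 6, 7, 3
d = rank(height) − rank(sales): -3, 0, 6, 4, -2, -5, 0; Σd² = 90
ρ = 1 − 6Σd² / [n(n²−1)] = 1 − 6×90 / (7×48) = 1 − 540/336 ≈ -0.6071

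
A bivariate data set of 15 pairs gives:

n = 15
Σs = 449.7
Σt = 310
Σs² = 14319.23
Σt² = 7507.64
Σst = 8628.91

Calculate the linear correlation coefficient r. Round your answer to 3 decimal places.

r = (nΣst − ΣsΣt) / √[(nΣs² − (Σs)²)(nΣt² − (Σt)²)]
Numerator: 15×8628.91 − 449.7×310 = -9973.35
Denominator: √[(214788.45 − 202230.09)(112614.6 − 96100)] = √[12558.36 × 16514.6] = 14401.2601
r = -9973.35 / 14401.2601 ≈ -0.693

-0.693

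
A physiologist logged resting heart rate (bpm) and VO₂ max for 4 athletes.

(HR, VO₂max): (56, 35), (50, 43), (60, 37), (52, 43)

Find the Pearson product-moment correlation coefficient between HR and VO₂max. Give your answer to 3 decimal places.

n = 4, Σx = 218, Σy = 158, Σx² = 11940, Σy² = 6292, Σxy = 8566
nΣxy − ΣxΣy = 34264 − 34444 = -180
nΣx² − (Σx)² = 47760 − 47524 = 236; nΣy² − (Σy)² = 25168 − 24964 = 204
r = -180 / √(236 × 204) = -180 / 219.4174 ≈ -0.820

-0.820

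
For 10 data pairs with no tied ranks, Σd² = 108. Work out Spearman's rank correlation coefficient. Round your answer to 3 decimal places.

ρ = 1 − 6Σd² / [n(n²−1)] = 1 − 6×108 / (10×99)
  = 1 − 648/990 = 1 − 0.6545 ≈ 0.345

0.345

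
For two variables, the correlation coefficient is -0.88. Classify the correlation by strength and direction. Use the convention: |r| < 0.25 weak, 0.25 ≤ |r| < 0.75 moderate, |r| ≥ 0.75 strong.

r = -0.88 < 0 so the relationship is negative.
|r| = 0.88, which falls in the strong range.

strong negative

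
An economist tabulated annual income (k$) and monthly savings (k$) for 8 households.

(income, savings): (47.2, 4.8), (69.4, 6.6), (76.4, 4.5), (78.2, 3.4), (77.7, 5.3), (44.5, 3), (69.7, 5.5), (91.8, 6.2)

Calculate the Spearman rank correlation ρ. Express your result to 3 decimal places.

Rank income: 2, 3, 5, 7, 6, 1, 4, 8
Rank savings: 4, 8, 3, 2, 5, 1, 6, 7
d = rank(income) − rank(savings): -2, -5, 2, 5, 1, 0, -2, 1; Σd² = 64
ρ = 1 − 6Σd² / [n(n²−1)] = 1 − 6×64 / (8×63) = 1 − 384/504 ≈ 0.238

0.238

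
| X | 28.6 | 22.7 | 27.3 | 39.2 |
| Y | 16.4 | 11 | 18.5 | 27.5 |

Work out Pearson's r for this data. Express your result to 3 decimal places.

n = 4, ΣX = 117.8, ΣY = 73.4, ΣX² = 3615.18, ΣY² = 1488.46, ΣXY = 2301.79
nΣXY − ΣXΣY = 9207.16 − 8646.52 = 560.64
nΣX² − (ΣX)² = 14460.72 − 13876.84 = 583.88; nΣY² − (ΣY)² = 5953.84 − 5387.56 = 566.28
r = 560.64 / √(583.88 × 566.28) = 560.64 / 575.0127 ≈ 0.975

0.975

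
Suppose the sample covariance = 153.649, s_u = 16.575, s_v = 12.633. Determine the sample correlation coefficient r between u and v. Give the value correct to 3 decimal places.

0.734

r = Cov(u,v) / (s_u · s_v) = 153.649 / (16.575 × 12.633)
  = 153.649 / 209.3920 ≈ 0.734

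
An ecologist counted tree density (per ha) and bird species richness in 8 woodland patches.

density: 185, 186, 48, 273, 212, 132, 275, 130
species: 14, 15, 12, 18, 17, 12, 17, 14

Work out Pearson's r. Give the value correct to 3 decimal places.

n = 8, Σx = 1441, Σy = 119, Σx² = 300547, Σy² = 1807, Σxy = 22553
nΣxy − ΣxΣy = 180424 − 171479 = 8945
nΣx² − (Σx)² = 2404376 − 2076481 = 327895; nΣy² − (Σy)² = 14456 − 14161 = 295
r = 8945 / √(327895 × 295) = 8945 / 9835.0915 ≈ 0.909

0.909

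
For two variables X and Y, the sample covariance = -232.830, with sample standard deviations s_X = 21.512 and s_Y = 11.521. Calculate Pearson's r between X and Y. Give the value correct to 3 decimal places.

-0.939

r = Cov(X,Y) / (s_X · s_Y) = -232.830 / (21.512 × 11.521)
  = -232.830 / 247.8398 ≈ -0.939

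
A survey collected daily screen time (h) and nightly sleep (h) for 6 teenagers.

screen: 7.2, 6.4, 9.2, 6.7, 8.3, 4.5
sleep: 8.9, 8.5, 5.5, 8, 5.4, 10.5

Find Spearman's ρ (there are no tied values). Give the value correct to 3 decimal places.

-0.771

Rank screen: 4, 2, 6, 3, 5, 1
Rank sleep: 5, 4, 2, 3, 1, 6
d = rank(screen) − rank(sleep): -1, -2, 4, 0, 4, -5; Σd² = 62
ρ = 1 − 6Σd² / [n(n²−1)] = 1 − 6×62 / (6×35) = 1 − 372/210 ≈ -0.771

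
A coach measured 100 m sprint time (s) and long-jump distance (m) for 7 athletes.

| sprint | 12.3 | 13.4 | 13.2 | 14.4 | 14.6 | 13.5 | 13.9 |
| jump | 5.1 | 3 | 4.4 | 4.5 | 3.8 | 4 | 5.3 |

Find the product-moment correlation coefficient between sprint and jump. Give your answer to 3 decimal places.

-0.226

n = 7, Σx = 95.3, Σy = 30.1, Σx² = 1301.07, Σy² = 133.15, Σxy = 408.96
nΣxy − ΣxΣy = 2862.72 − 2868.53 = -5.81
nΣx² − (Σx)² = 9107.49 − 9082.09 = 25.4; nΣy² − (Σy)² = 932.05 − 906.01 = 26.04
r = -5.81 / √(25.4 × 26.04) = -5.81 / 25.7180 ≈ -0.226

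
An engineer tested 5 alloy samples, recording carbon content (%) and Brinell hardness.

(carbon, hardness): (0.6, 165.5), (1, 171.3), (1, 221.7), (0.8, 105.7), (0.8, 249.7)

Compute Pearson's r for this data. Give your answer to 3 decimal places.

n = 5, Σx = 4.2, Σy = 913.9, Σx² = 3.64, Σy² = 179407.41, Σxy = 776.62
nΣxy − ΣxΣy = 3883.1 − 3838.38 = 44.72
nΣx² − (Σx)² = 18.2 − 17.64 = 0.56; nΣy² − (Σy)² = 897037.05 − 835213.21 = 61823.84
r = 44.72 / √(0.56 × 61823.84) = 44.72 / 186.0681 ≈ 0.240

0.240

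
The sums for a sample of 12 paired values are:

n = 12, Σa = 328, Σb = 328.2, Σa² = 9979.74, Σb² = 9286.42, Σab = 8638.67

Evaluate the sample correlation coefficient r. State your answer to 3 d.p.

-0.592

r = (nΣab − ΣaΣb) / √[(nΣa² − (Σa)²)(nΣb² − (Σb)²)]
Numerator: 12×8638.67 − 328×328.2 = -3985.56
Denominator: √[(119756.88 − 107584)(111437.04 − 107715.24)] = √[12172.88 × 3721.8] = 6730.9007
r = -3985.56 / 6730.9007 ≈ -0.592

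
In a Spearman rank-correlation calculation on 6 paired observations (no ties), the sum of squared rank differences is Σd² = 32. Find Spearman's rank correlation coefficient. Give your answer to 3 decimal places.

ρ = 1 − 6Σd² / [n(n²−1)] = 1 − 6×32 / (6×35)
  = 1 − 192/210 = 1 − 0.9143 ≈ 0.086

0.086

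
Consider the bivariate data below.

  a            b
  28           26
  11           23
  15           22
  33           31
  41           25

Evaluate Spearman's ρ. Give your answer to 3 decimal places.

0.600

Rank a: 3, 1, 2, 4, 5
Rank b: 4, 2, 1, 5, 3
d = rank(a) − rank(b): -1, -1, 1, -1, 2; Σd² = 8
ρ = 1 − 6Σd² / [n(n²−1)] = 1 − 6×8 / (5×24) = 1 − 48/120 ≈ 0.600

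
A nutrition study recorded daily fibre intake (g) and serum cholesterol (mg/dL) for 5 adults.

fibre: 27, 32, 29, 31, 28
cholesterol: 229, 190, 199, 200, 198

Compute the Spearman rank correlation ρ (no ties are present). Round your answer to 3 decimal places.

Rank fibre: 1, 5, 3, 4, 2
Rank cholesterol: 5, 1, 3, 4, 2
d = rank(fibre) − rank(cholesterol): -4, 4, 0, 0, 0; Σd² = 32
ρ = 1 − 6Σd² / [n(n²−1)] = 1 − 6×32 / (5×24) = 1 − 192/120 ≈ -0.600

-0.600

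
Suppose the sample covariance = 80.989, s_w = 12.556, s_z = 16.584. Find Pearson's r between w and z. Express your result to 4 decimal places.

r = Cov(w,z) / (s_w · s_z) = 80.989 / (12.556 × 16.584)
  = 80.989 / 208.2287 ≈ 0.3889

0.3889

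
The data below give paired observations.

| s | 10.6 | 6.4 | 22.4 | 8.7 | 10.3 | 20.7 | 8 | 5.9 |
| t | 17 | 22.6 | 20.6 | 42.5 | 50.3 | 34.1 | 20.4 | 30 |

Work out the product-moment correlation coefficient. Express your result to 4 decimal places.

n = 8, Σs = 93, Σt = 237.5, Σs² = 1364.16, Σt² = 8039.43, Σst = 2720.19
nΣst − ΣsΣt = 21761.52 − 22087.5 = -325.98
nΣs² − (Σs)² = 10913.28 − 8649 = 2264.28; nΣt² − (Σt)² = 64315.44 − 56406.25 = 7909.19
r = -325.98 / √(2264.28 × 7909.19) = -325.98 / 4231.8578 ≈ -0.0770

-0.0770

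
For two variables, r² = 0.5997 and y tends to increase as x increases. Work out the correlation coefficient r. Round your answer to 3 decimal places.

|r| = √0.5997 = 0.774
The association is positive, so r = 0.774.

0.774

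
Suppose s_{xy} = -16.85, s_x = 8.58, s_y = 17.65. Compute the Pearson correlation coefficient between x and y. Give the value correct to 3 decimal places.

-0.111

r = Cov(x,y) / (s_x · s_y) = -16.85 / (8.58 × 17.65)
  = -16.85 / 151.4370 ≈ -0.111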